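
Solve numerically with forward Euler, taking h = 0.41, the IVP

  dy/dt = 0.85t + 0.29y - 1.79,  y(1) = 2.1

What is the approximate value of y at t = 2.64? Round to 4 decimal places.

Euler: y_{n+1} = y_n + h·f(t_n, y_n).
t=1.000000, y=2.100000: f=-0.331000 → y ← 2.100000 + 0.41·(-0.331000) = 1.964290
t=1.410000, y=1.964290: f=-0.021856 → y ← 1.964290 + 0.41·(-0.021856) = 1.955329
t=1.820000, y=1.955329: f=0.324045 → y ← 1.955329 + 0.41·0.324045 = 2.088188
t=2.230000, y=2.088188: f=0.711074 → y ← 2.088188 + 0.41·0.711074 = 2.379728
y(2.64) ≈ 2.3797

2.3797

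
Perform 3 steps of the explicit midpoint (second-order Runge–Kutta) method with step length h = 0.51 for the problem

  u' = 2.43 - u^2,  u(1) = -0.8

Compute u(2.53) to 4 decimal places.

1.3414

Midpoint: k1 = f(t_n, u_n); k2 = f(t_n + h/2, u_n + (h/2)·k1); u_{n+1} = u_n + h·k2.
t=1.000000, u=-0.800000:
  k1 = f(1.000000, -0.800000) = 1.790000
  k2 = f(1.255000, -0.343550) = 2.311973
  u ← -0.800000 + 0.51·2.311973 = 0.379106
t=1.510000, u=0.379106:
  k1 = f(1.510000, 0.379106) = 2.286278
  k2 = f(1.765000, 0.962107) = 1.504349
  u ← 0.379106 + 0.51·1.504349 = 1.146325
t=2.020000, u=1.146325:
  k1 = f(2.020000, 1.146325) = 1.115940
  k2 = f(2.275000, 1.430889) = 0.382556
  u ← 1.146325 + 0.51·0.382556 = 1.341428
u(2.53) ≈ 1.3414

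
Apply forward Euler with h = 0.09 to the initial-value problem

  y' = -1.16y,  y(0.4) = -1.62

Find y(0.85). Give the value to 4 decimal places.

-0.9334

Euler: y_{n+1} = y_n + h·f(x_n, y_n).
x=0.400000, y=-1.620000: f=1.879200 → y ← -1.620000 + 0.09·1.879200 = -1.450872
x=0.490000, y=-1.450872: f=1.683012 → y ← -1.450872 + 0.09·1.683012 = -1.299401
x=0.580000, y=-1.299401: f=1.507305 → y ← -1.299401 + 0.09·1.507305 = -1.163744
x=0.670000, y=-1.163744: f=1.349942 → y ← -1.163744 + 0.09·1.349942 = -1.042249
x=0.760000, y=-1.042249: f=1.209008 → y ← -1.042249 + 0.09·1.209008 = -0.933438
y(0.85) ≈ -0.9334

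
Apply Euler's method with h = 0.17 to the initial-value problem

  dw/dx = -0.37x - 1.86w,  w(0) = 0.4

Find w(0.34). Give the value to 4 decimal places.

Euler: w_{n+1} = w_n + h·f(x_n, w_n).
x=0.000000, w=0.400000: f=-0.744000 → w ← 0.400000 + 0.17·(-0.744000) = 0.273520
x=0.170000, w=0.273520: f=-0.571647 → w ← 0.273520 + 0.17·(-0.571647) = 0.176340
w(0.34) ≈ 0.1763

0.1763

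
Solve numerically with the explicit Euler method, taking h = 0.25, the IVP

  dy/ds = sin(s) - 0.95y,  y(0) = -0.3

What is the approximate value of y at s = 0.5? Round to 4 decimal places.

-0.1126

Euler: y_{n+1} = y_n + h·f(s_n, y_n).
s=0.000000, y=-0.300000: f=0.285000 → y ← -0.300000 + 0.25·0.285000 = -0.228750
s=0.250000, y=-0.228750: f=0.464716 → y ← -0.228750 + 0.25·0.464716 = -0.112571
y(0.5) ≈ -0.1126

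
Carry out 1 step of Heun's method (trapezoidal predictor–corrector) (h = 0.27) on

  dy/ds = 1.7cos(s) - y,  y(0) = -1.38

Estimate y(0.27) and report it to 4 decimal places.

Heun: k1 = f(s_n, y_n); k2 = f(s_n + h, y_n + h·k1); y_{n+1} = y_n + (h/2)·(k1 + k2).
s=0.000000, y=-1.380000:
  k1 = f(0.000000, -1.380000) = 3.080000
  k2 = f(0.270000, -0.548400) = 2.186811
  y ← -1.380000 + (0.27/2)·(3.080000 + 2.186811) = -0.668981
y(0.27) ≈ -0.6690

-0.6690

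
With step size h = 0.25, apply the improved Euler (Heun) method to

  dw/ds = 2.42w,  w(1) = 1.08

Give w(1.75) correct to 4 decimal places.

6.1736

Heun: k1 = f(s_n, w_n); k2 = f(s_n + h, w_n + h·k1); w_{n+1} = w_n + (h/2)·(k1 + k2).
s=1.000000, w=1.080000:
  k1 = f(1.000000, 1.080000) = 2.613600
  k2 = f(1.250000, 1.733400) = 4.194828
  w ← 1.080000 + (0.25/2)·(2.613600 + 4.194828) = 1.931053
s=1.250000, w=1.931053:
  k1 = f(1.250000, 1.931053) = 4.673149
  k2 = f(1.500000, 3.099341) = 7.500405
  w ← 1.931053 + (0.25/2)·(4.673149 + 7.500405) = 3.452748
s=1.500000, w=3.452748:
  k1 = f(1.500000, 3.452748) = 8.355650
  k2 = f(1.750000, 5.541660) = 13.410818
  w ← 3.452748 + (0.25/2)·(8.355650 + 13.410818) = 6.173556
w(1.75) ≈ 6.1736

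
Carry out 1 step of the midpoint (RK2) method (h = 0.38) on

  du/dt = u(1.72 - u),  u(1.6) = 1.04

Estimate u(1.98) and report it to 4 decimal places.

Midpoint: k1 = f(t_n, u_n); k2 = f(t_n + h/2, u_n + (h/2)·k1); u_{n+1} = u_n + h·k2.
t=1.600000, u=1.040000:
  k1 = f(1.600000, 1.040000) = 0.707200
  k2 = f(1.790000, 1.174368) = 0.640773
  u ← 1.040000 + 0.38·0.640773 = 1.283494
u(1.98) ≈ 1.2835

1.2835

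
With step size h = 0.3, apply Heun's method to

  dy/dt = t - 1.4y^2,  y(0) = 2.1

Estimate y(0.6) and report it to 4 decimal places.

0.9370

Heun: k1 = f(t_n, y_n); k2 = f(t_n + h, y_n + h·k1); y_{n+1} = y_n + (h/2)·(k1 + k2).
t=0.000000, y=2.100000:
  k1 = f(0.000000, 2.100000) = -6.174000
  k2 = f(0.300000, 0.247800) = 0.214033
  y ← 2.100000 + (0.3/2)·(-6.174000 + 0.214033) = 1.206005
t=0.300000, y=1.206005:
  k1 = f(0.300000, 1.206005) = -1.736227
  k2 = f(0.600000, 0.685137) = -0.057177
  y ← 1.206005 + (0.3/2)·(-1.736227 + (-0.057177)) = 0.936994
y(0.6) ≈ 0.9370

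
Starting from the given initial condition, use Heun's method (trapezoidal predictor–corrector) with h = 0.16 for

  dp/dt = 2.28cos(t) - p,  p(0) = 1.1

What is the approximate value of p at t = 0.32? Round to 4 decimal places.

Heun: k1 = f(t_n, p_n); k2 = f(t_n + h, p_n + h·k1); p_{n+1} = p_n + (h/2)·(k1 + k2).
t=0.000000, p=1.100000:
  k1 = f(0.000000, 1.100000) = 1.180000
  k2 = f(0.160000, 1.288800) = 0.962078
  p ← 1.100000 + (0.16/2)·(1.180000 + 0.962078) = 1.271366
t=0.160000, p=1.271366:
  k1 = f(0.160000, 1.271366) = 0.979512
  k2 = f(0.320000, 1.428088) = 0.736169
  p ← 1.271366 + (0.16/2)·(0.979512 + 0.736169) = 1.408621
p(0.32) ≈ 1.4086

1.4086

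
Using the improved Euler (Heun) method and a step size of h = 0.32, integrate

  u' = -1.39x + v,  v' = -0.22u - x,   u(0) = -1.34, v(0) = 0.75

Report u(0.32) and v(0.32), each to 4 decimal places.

-1.1561, 0.7847

Heun on (u,v): k1 = f(x_n, state_n); k2 = f(x_n + h, state_n + h·k1); state_{n+1} = state_n + (h/2)·(k1 + k2).
0.000000: (-1.340000, 0.750000)
  k1 = (0.750000, 0.294800)
  predictor → (-1.100000, 0.844336)
  k2 = (0.399536, -0.078000)
  → (-1.156074, 0.784688)
(u(0.32), v(0.32)) ≈ (-1.1561, 0.7847)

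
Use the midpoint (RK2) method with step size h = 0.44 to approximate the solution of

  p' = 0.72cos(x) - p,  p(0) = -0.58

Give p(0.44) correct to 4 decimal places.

-0.1415

Midpoint: k1 = f(x_n, p_n); k2 = f(x_n + h/2, p_n + (h/2)·k1); p_{n+1} = p_n + h·k2.
x=0.000000, p=-0.580000:
  k1 = f(0.000000, -0.580000) = 1.300000
  k2 = f(0.220000, -0.294000) = 0.996646
  p ← -0.580000 + 0.44·0.996646 = -0.141476
p(0.44) ≈ -0.1415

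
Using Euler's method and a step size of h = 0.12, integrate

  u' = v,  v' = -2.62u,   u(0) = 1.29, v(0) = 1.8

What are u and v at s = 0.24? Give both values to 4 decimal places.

Euler on (u,v): u_{n+1} = u_n + h·u', v_{n+1} = v_n + h·v'.
0.000000: (1.290000, 1.800000); f=(1.800000, -3.379800) → (1.506000, 1.394424)
0.120000: (1.506000, 1.394424); f=(1.394424, -3.945720) → (1.673331, 0.920938)
(u(0.24), v(0.24)) ≈ (1.6733, 0.9209)

1.6733, 0.9209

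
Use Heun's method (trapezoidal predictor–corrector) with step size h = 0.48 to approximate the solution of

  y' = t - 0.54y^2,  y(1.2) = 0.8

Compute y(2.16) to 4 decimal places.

1.5991

Heun: k1 = f(t_n, y_n); k2 = f(t_n + h, y_n + h·k1); y_{n+1} = y_n + (h/2)·(k1 + k2).
t=1.200000, y=0.800000:
  k1 = f(1.200000, 0.800000) = 0.854400
  k2 = f(1.680000, 1.210112) = 0.889240
  y ← 0.800000 + (0.48/2)·(0.854400 + 0.889240) = 1.218474
t=1.680000, y=1.218474:
  k1 = f(1.680000, 1.218474) = 0.878274
  k2 = f(2.160000, 1.640045) = 0.707536
  y ← 1.218474 + (0.48/2)·(0.878274 + 0.707536) = 1.599068
y(2.16) ≈ 1.5991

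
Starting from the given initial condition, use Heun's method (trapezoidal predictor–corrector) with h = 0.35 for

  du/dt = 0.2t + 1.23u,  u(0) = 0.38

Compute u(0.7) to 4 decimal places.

0.9423

Heun: k1 = f(t_n, u_n); k2 = f(t_n + h, u_n + h·k1); u_{n+1} = u_n + (h/2)·(k1 + k2).
t=0.000000, u=0.380000:
  k1 = f(0.000000, 0.380000) = 0.467400
  k2 = f(0.350000, 0.543590) = 0.738616
  u ← 0.380000 + (0.35/2)·(0.467400 + 0.738616) = 0.591053
t=0.350000, u=0.591053:
  k1 = f(0.350000, 0.591053) = 0.796995
  k2 = f(0.700000, 0.870001) = 1.210101
  u ← 0.591053 + (0.35/2)·(0.796995 + 1.210101) = 0.942295
u(0.7) ≈ 0.9423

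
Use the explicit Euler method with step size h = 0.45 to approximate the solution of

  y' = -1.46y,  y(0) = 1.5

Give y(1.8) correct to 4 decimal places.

Euler: y_{n+1} = y_n + h·f(t_n, y_n).
t=0.000000, y=1.500000: f=-2.190000 → y ← 1.500000 + 0.45·(-2.190000) = 0.514500
t=0.450000, y=0.514500: f=-0.751170 → y ← 0.514500 + 0.45·(-0.751170) = 0.176474
t=0.900000, y=0.176474: f=-0.257651 → y ← 0.176474 + 0.45·(-0.257651) = 0.060530
t=1.350000, y=0.060530: f=-0.088374 → y ← 0.060530 + 0.45·(-0.088374) = 0.020762
y(1.8) ≈ 0.0208

0.0208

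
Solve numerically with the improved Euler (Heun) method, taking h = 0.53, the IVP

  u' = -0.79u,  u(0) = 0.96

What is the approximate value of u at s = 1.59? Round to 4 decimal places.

Heun: k1 = f(s_n, u_n); k2 = f(s_n + h, u_n + h·k1); u_{n+1} = u_n + (h/2)·(k1 + k2).
s=0.000000, u=0.960000:
  k1 = f(0.000000, 0.960000) = -0.758400
  k2 = f(0.530000, 0.558048) = -0.440858
  u ← 0.960000 + (0.53/2)·(-0.758400 + (-0.440858)) = 0.642197
s=0.530000, u=0.642197:
  k1 = f(0.530000, 0.642197) = -0.507335
  k2 = f(1.060000, 0.373309) = -0.294914
  u ← 0.642197 + (0.53/2)·(-0.507335 + (-0.294914)) = 0.429601
s=1.060000, u=0.429601:
  k1 = f(1.060000, 0.429601) = -0.339384
  k2 = f(1.590000, 0.249727) = -0.197284
  u ← 0.429601 + (0.53/2)·(-0.339384 + (-0.197284)) = 0.287383
u(1.59) ≈ 0.2874

0.2874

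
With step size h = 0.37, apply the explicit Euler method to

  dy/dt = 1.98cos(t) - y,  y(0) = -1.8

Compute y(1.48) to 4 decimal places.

Euler: y_{n+1} = y_n + h·f(t_n, y_n).
t=0.000000, y=-1.800000: f=3.780000 → y ← -1.800000 + 0.37·3.780000 = -0.401400
t=0.370000, y=-0.401400: f=2.247408 → y ← -0.401400 + 0.37·2.247408 = 0.430141
t=0.740000, y=0.430141: f=1.032027 → y ← 0.430141 + 0.37·1.032027 = 0.811991
t=1.110000, y=0.811991: f=0.068439 → y ← 0.811991 + 0.37·0.068439 = 0.837313
y(1.48) ≈ 0.8373

0.8373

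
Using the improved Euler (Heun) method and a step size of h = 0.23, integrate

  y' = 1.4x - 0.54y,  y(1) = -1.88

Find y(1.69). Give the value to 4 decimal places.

Heun: k1 = f(x_n, y_n); k2 = f(x_n + h, y_n + h·k1); y_{n+1} = y_n + (h/2)·(k1 + k2).
x=1.000000, y=-1.880000:
  k1 = f(1.000000, -1.880000) = 2.415200
  k2 = f(1.230000, -1.324504) = 2.437232
  y ← -1.880000 + (0.23/2)·(2.415200 + 2.437232) = -1.321970
x=1.230000, y=-1.321970:
  k1 = f(1.230000, -1.321970) = 2.435864
  k2 = f(1.460000, -0.761722) = 2.455330
  y ← -1.321970 + (0.23/2)·(2.435864 + 2.455330) = -0.759483
x=1.460000, y=-0.759483:
  k1 = f(1.460000, -0.759483) = 2.454121
  k2 = f(1.690000, -0.195035) = 2.471319
  y ← -0.759483 + (0.23/2)·(2.454121 + 2.471319) = -0.193057
y(1.69) ≈ -0.1931

-0.1931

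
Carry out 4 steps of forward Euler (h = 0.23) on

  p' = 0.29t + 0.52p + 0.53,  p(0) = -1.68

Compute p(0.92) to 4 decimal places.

-1.9579

Euler: p_{n+1} = p_n + h·f(t_n, p_n).
t=0.000000, p=-1.680000: f=-0.343600 → p ← -1.680000 + 0.23·(-0.343600) = -1.759028
t=0.230000, p=-1.759028: f=-0.317995 → p ← -1.759028 + 0.23·(-0.317995) = -1.832167
t=0.460000, p=-1.832167: f=-0.289327 → p ← -1.832167 + 0.23·(-0.289327) = -1.898712
t=0.690000, p=-1.898712: f=-0.257230 → p ← -1.898712 + 0.23·(-0.257230) = -1.957875
p(0.92) ≈ -1.9579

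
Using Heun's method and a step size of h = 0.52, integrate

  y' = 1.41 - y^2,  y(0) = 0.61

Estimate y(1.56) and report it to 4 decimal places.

Heun: k1 = f(s_n, y_n); k2 = f(s_n + h, y_n + h·k1); y_{n+1} = y_n + (h/2)·(k1 + k2).
s=0.000000, y=0.610000:
  k1 = f(0.000000, 0.610000) = 1.037900
  k2 = f(0.520000, 1.149708) = 0.088172
  y ← 0.610000 + (0.52/2)·(1.037900 + 0.088172) = 0.902779
s=0.520000, y=0.902779:
  k1 = f(0.520000, 0.902779) = 0.594991
  k2 = f(1.040000, 1.212174) = -0.059365
  y ← 0.902779 + (0.52/2)·(0.594991 + (-0.059365)) = 1.042041
s=1.040000, y=1.042041:
  k1 = f(1.040000, 1.042041) = 0.324150
  k2 = f(1.560000, 1.210599) = -0.055551
  y ← 1.042041 + (0.52/2)·(0.324150 + (-0.055551)) = 1.111877
y(1.56) ≈ 1.1119

1.1119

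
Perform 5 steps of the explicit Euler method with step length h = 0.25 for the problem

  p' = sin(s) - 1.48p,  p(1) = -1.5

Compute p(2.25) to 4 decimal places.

Euler: p_{n+1} = p_n + h·f(s_n, p_n).
s=1.000000, p=-1.500000: f=3.061471 → p ← -1.500000 + 0.25·3.061471 = -0.734632
s=1.250000, p=-0.734632: f=2.036240 → p ← -0.734632 + 0.25·2.036240 = -0.225572
s=1.500000, p=-0.225572: f=1.331342 → p ← -0.225572 + 0.25·1.331342 = 0.107263
s=1.750000, p=0.107263: f=0.825236 → p ← 0.107263 + 0.25·0.825236 = 0.313572
s=2.000000, p=0.313572: f=0.445210 → p ← 0.313572 + 0.25·0.445210 = 0.424875
p(2.25) ≈ 0.4249

0.4249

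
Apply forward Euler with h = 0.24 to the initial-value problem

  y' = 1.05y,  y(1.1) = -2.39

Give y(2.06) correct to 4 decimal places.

Euler: y_{n+1} = y_n + h·f(t_n, y_n).
t=1.100000, y=-2.390000: f=-2.509500 → y ← -2.390000 + 0.24·(-2.509500) = -2.992280
t=1.340000, y=-2.992280: f=-3.141894 → y ← -2.992280 + 0.24·(-3.141894) = -3.746335
t=1.580000, y=-3.746335: f=-3.933651 → y ← -3.746335 + 0.24·(-3.933651) = -4.690411
t=1.820000, y=-4.690411: f=-4.924931 → y ← -4.690411 + 0.24·(-4.924931) = -5.872394
y(2.06) ≈ -5.8724

-5.8724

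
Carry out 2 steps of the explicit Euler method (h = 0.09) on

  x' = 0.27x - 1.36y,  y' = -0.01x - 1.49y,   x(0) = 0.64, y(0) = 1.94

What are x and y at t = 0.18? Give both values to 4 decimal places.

Euler on (x,y): x_{n+1} = x_n + h·x', y_{n+1} = y_n + h·y'.
0.000000: (0.640000, 1.940000); f=(-2.465600, -2.897000) → (0.418096, 1.679270)
0.090000: (0.418096, 1.679270); f=(-2.170921, -2.506293) → (0.222713, 1.453704)
(x(0.18), y(0.18)) ≈ (0.2227, 1.4537)

0.2227, 1.4537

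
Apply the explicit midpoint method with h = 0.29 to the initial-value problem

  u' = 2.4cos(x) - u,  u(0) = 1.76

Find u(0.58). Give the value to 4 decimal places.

Midpoint: k1 = f(x_n, u_n); k2 = f(x_n + h/2, u_n + (h/2)·k1); u_{n+1} = u_n + h·k2.
x=0.000000, u=1.760000:
  k1 = f(0.000000, 1.760000) = 0.640000
  k2 = f(0.145000, 1.852800) = 0.522014
  u ← 1.760000 + 0.29·0.522014 = 1.911384
x=0.290000, u=1.911384:
  k1 = f(0.290000, 1.911384) = 0.388401
  k2 = f(0.435000, 1.967702) = 0.208786
  u ← 1.911384 + 0.29·0.208786 = 1.971932
u(0.58) ≈ 1.9719

1.9719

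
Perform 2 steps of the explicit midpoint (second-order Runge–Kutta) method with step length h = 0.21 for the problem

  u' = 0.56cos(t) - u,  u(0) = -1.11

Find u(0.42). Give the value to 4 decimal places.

-0.5473

Midpoint: k1 = f(t_n, u_n); k2 = f(t_n + h/2, u_n + (h/2)·k1); u_{n+1} = u_n + h·k2.
t=0.000000, u=-1.110000:
  k1 = f(0.000000, -1.110000) = 1.670000
  k2 = f(0.105000, -0.934650) = 1.491566
  u ← -1.110000 + 0.21·1.491566 = -0.796771
t=0.210000, u=-0.796771:
  k1 = f(0.210000, -0.796771) = 1.344468
  k2 = f(0.315000, -0.655602) = 1.188048
  u ← -0.796771 + 0.21·1.188048 = -0.547281
u(0.42) ≈ -0.5473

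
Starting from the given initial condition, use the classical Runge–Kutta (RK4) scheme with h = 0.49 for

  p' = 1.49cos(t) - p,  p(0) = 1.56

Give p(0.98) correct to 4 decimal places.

RK4: k1 = f(t_n, p_n); k2 = f(t_n + h/2, p_n + (h/2)·k1); k3 = f(t_n + h/2, p_n + (h/2)·k2); k4 = f(t_n + h, p_n + h·k3); p_{n+1} = p_n + (h/6)·(k1 + 2k2 + 2k3 + k4).
t=0.000000, p=1.560000:
  k1 = f(0.000000, 1.560000) = -0.070000
  k2 = f(0.245000, 1.542850) = -0.097345
  k3 = f(0.245000, 1.536150) = -0.090646
  k4 = f(0.490000, 1.515584) = -0.200908
  p ← 1.560000 + (0.49/6)·(k1 + 2k2 + 2k3 + k4) = 1.507171
t=0.490000, p=1.507171:
  k1 = f(0.490000, 1.507171) = -0.192495
  k2 = f(0.735000, 1.460009) = -0.354682
  k3 = f(0.735000, 1.420274) = -0.314946
  k4 = f(0.980000, 1.352847) = -0.522884
  p ← 1.507171 + (0.49/6)·(k1 + 2k2 + 2k3 + k4) = 1.339376
p(0.98) ≈ 1.3394

1.3394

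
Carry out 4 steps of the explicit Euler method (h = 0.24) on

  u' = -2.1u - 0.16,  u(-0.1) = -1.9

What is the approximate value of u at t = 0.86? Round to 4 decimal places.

Euler: u_{n+1} = u_n + h·f(t_n, u_n).
t=-0.100000, u=-1.900000: f=3.830000 → u ← -1.900000 + 0.24·3.830000 = -0.980800
t=0.140000, u=-0.980800: f=1.899680 → u ← -0.980800 + 0.24·1.899680 = -0.524877
t=0.380000, u=-0.524877: f=0.942241 → u ← -0.524877 + 0.24·0.942241 = -0.298739
t=0.620000, u=-0.298739: f=0.467352 → u ← -0.298739 + 0.24·0.467352 = -0.186574
u(0.86) ≈ -0.1866

-0.1866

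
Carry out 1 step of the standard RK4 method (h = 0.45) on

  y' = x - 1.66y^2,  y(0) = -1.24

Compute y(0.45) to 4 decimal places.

-7.3853

RK4: k1 = f(x_n, y_n); k2 = f(x_n + h/2, y_n + (h/2)·k1); k3 = f(x_n + h/2, y_n + (h/2)·k2); k4 = f(x_n + h, y_n + h·k3); y_{n+1} = y_n + (h/6)·(k1 + 2k2 + 2k3 + k4).
x=0.000000, y=-1.240000:
  k1 = f(0.000000, -1.240000) = -2.552416
  k2 = f(0.225000, -1.814294) = -5.239158
  k3 = f(0.225000, -2.418810) = -9.487069
  k4 = f(0.450000, -5.509181) = -49.932788
  y ← -1.240000 + (0.45/6)·(k1 + 2k2 + 2k3 + k4) = -7.385324
y(0.45) ≈ -7.3853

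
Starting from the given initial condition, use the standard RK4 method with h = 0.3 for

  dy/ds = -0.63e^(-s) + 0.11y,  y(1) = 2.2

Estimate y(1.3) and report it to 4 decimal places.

RK4: k1 = f(s_n, y_n); k2 = f(s_n + h/2, y_n + (h/2)·k1); k3 = f(s_n + h/2, y_n + (h/2)·k2); k4 = f(s_n + h, y_n + h·k3); y_{n+1} = y_n + (h/6)·(k1 + 2k2 + 2k3 + k4).
s=1.000000, y=2.200000:
  k1 = f(1.000000, 2.200000) = 0.010236
  k2 = f(1.150000, 2.201535) = 0.042688
  k3 = f(1.150000, 2.206403) = 0.043223
  k4 = f(1.300000, 2.212967) = 0.071731
  y ← 2.200000 + (0.3/6)·(k1 + 2k2 + 2k3 + k4) = 2.212689
y(1.3) ≈ 2.2127

2.2127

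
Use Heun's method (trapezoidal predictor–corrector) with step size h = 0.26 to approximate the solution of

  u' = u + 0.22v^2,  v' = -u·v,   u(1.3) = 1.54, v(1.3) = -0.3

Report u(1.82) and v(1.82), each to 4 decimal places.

Heun on (u,v): k1 = f(t_n, state_n); k2 = f(t_n + h, state_n + h·k1); state_{n+1} = state_n + (h/2)·(k1 + k2).
1.300000: (1.540000, -0.300000)
  k1 = (1.559800, 0.462000)
  predictor → (1.945548, -0.179880)
  k2 = (1.952666, 0.349965)
  → (1.996621, -0.194445)
1.560000: (1.996621, -0.194445)
  k1 = (2.004939, 0.388232)
  predictor → (2.517905, -0.093504)
  k2 = (2.519828, 0.235435)
  → (2.584840, -0.113368)
(u(1.82), v(1.82)) ≈ (2.5848, -0.1134)

2.5848, -0.1134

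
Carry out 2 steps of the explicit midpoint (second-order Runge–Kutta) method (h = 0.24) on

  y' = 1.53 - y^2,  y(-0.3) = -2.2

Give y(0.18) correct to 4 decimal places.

Midpoint: k1 = f(x_n, y_n); k2 = f(x_n + h/2, y_n + (h/2)·k1); y_{n+1} = y_n + h·k2.
x=-0.300000, y=-2.200000:
  k1 = f(-0.300000, -2.200000) = -3.310000
  k2 = f(-0.180000, -2.597200) = -5.215448
  y ← -2.200000 + 0.24·(-5.215448) = -3.451707
x=-0.060000, y=-3.451707:
  k1 = f(-0.060000, -3.451707) = -10.384285
  k2 = f(0.060000, -4.697822) = -20.539528
  y ← -3.451707 + 0.24·(-20.539528) = -8.381194
y(0.18) ≈ -8.3812

-8.3812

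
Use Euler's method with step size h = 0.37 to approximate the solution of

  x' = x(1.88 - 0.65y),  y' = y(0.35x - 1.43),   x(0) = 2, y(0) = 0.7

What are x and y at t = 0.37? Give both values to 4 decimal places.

3.0545, 0.5109

Euler on (x,y): x_{n+1} = x_n + h·x', y_{n+1} = y_n + h·y'.
0.000000: (2.000000, 0.700000); f=(2.850000, -0.511000) → (3.054500, 0.510930)
(x(0.37), y(0.37)) ≈ (3.0545, 0.5109)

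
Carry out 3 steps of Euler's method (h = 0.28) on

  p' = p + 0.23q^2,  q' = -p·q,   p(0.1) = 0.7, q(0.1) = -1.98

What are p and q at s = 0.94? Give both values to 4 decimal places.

2.1657, -0.5861

Euler on (p,q): p_{n+1} = p_n + h·p', q_{n+1} = q_n + h·q'.
0.100000: (0.700000, -1.980000); f=(1.601692, 1.386000) → (1.148474, -1.591920)
0.380000: (1.148474, -1.591920); f=(1.731342, 1.828278) → (1.633249, -1.080002)
0.660000: (1.633249, -1.080002); f=(1.901523, 1.763913) → (2.165676, -0.586106)
(p(0.94), q(0.94)) ≈ (2.1657, -0.5861)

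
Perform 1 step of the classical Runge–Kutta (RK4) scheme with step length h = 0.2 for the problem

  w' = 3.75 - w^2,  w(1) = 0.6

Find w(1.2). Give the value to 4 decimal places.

RK4: k1 = f(x_n, w_n); k2 = f(x_n + h/2, w_n + (h/2)·k1); k3 = f(x_n + h/2, w_n + (h/2)·k2); k4 = f(x_n + h, w_n + h·k3); w_{n+1} = w_n + (h/6)·(k1 + 2k2 + 2k3 + k4).
x=1.000000, w=0.600000:
  k1 = f(1.000000, 0.600000) = 3.390000
  k2 = f(1.100000, 0.939000) = 2.868279
  k3 = f(1.100000, 0.886828) = 2.963536
  k4 = f(1.200000, 1.192707) = 2.327449
  w ← 0.600000 + (0.2/6)·(k1 + 2k2 + 2k3 + k4) = 1.179369
w(1.2) ≈ 1.1794

1.1794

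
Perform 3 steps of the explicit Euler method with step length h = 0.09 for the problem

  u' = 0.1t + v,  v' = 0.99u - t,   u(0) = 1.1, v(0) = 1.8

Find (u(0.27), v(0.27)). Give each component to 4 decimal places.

1.6155, 2.1139

Euler on (u,v): u_{n+1} = u_n + h·u', v_{n+1} = v_n + h·v'.
0.000000: (1.100000, 1.800000); f=(1.800000, 1.089000) → (1.262000, 1.898010)
0.090000: (1.262000, 1.898010); f=(1.907010, 1.159380) → (1.433631, 2.002354)
0.180000: (1.433631, 2.002354); f=(2.020354, 1.239295) → (1.615463, 2.113891)
(u(0.27), v(0.27)) ≈ (1.6155, 2.1139)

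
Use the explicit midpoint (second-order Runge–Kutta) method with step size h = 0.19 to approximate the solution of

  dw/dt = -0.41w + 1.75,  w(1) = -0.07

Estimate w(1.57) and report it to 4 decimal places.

Midpoint: k1 = f(t_n, w_n); k2 = f(t_n + h/2, w_n + (h/2)·k1); w_{n+1} = w_n + h·k2.
t=1.000000, w=-0.070000:
  k1 = f(1.000000, -0.070000) = 1.778700
  k2 = f(1.095000, 0.098976) = 1.709420
  w ← -0.070000 + 0.19·1.709420 = 0.254790
t=1.190000, w=0.254790:
  k1 = f(1.190000, 0.254790) = 1.645536
  k2 = f(1.285000, 0.411116) = 1.581443
  w ← 0.254790 + 0.19·1.581443 = 0.555264
t=1.380000, w=0.555264:
  k1 = f(1.380000, 0.555264) = 1.522342
  k2 = f(1.475000, 0.699886) = 1.463047
  w ← 0.555264 + 0.19·1.463047 = 0.833243
w(1.57) ≈ 0.8332

0.8332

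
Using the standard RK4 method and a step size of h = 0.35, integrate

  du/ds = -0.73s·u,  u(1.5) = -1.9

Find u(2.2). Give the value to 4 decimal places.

RK4: k1 = f(s_n, u_n); k2 = f(s_n + h/2, u_n + (h/2)·k1); k3 = f(s_n + h/2, u_n + (h/2)·k2); k4 = f(s_n + h, u_n + h·k3); u_{n+1} = u_n + (h/6)·(k1 + 2k2 + 2k3 + k4).
s=1.500000, u=-1.900000:
  k1 = f(1.500000, -1.900000) = 2.080500
  k2 = f(1.675000, -1.535913) = 1.878037
  k3 = f(1.675000, -1.571344) = 1.921360
  k4 = f(1.850000, -1.227524) = 1.657771
  u ← -1.900000 + (0.35/6)·(k1 + 2k2 + 2k3 + k4) = -1.238671
s=1.850000, u=-1.238671:
  k1 = f(1.850000, -1.238671) = 1.672825
  k2 = f(2.025000, -0.945927) = 1.398316
  k3 = f(2.025000, -0.993966) = 1.469330
  k4 = f(2.200000, -0.724406) = 1.163396
  u ← -1.238671 + (0.35/6)·(k1 + 2k2 + 2k3 + k4) = -0.738666
u(2.2) ≈ -0.7387

-0.7387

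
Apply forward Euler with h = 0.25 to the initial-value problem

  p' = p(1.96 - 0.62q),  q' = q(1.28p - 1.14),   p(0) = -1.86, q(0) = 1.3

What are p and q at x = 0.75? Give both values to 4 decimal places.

Euler on (p,q): p_{n+1} = p_n + h·p', q_{n+1} = q_n + h·q'.
0.000000: (-1.860000, 1.300000); f=(-2.146440, -4.577040) → (-2.396610, 0.155740)
0.250000: (-2.396610, 0.155740); f=(-4.465942, -0.655301) → (-3.513095, -0.008085)
0.500000: (-3.513095, -0.008085); f=(-6.903278, 0.045575) → (-5.238915, 0.003308)
(p(0.75), q(0.75)) ≈ (-5.2389, 0.0033)

-5.2389, 0.0033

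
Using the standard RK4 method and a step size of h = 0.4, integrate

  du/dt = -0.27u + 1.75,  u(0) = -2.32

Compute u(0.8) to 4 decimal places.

RK4: k1 = f(t_n, u_n); k2 = f(t_n + h/2, u_n + (h/2)·k1); k3 = f(t_n + h/2, u_n + (h/2)·k2); k4 = f(t_n + h, u_n + h·k3); u_{n+1} = u_n + (h/6)·(k1 + 2k2 + 2k3 + k4).
t=0.000000, u=-2.320000:
  k1 = f(0.000000, -2.320000) = 2.376400
  k2 = f(0.200000, -1.844720) = 2.248074
  k3 = f(0.200000, -1.870385) = 2.255004
  k4 = f(0.400000, -1.417998) = 2.132860
  u ← -2.320000 + (0.4/6)·(k1 + 2k2 + 2k3 + k4) = -1.418972
t=0.400000, u=-1.418972:
  k1 = f(0.400000, -1.418972) = 2.133123
  k2 = f(0.600000, -0.992348) = 2.017934
  k3 = f(0.600000, -1.015385) = 2.024154
  k4 = f(0.800000, -0.609311) = 1.914514
  u ← -1.418972 + (0.4/6)·(k1 + 2k2 + 2k3 + k4) = -0.610185
u(0.8) ≈ -0.6102

-0.6102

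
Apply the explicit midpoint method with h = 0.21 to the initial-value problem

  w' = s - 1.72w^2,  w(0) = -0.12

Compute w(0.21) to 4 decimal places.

-0.1034

Midpoint: k1 = f(s_n, w_n); k2 = f(s_n + h/2, w_n + (h/2)·k1); w_{n+1} = w_n + h·k2.
s=0.000000, w=-0.120000:
  k1 = f(0.000000, -0.120000) = -0.024768
  k2 = f(0.105000, -0.122601) = 0.079147
  w ← -0.120000 + 0.21·0.079147 = -0.103379
w(0.21) ≈ -0.1034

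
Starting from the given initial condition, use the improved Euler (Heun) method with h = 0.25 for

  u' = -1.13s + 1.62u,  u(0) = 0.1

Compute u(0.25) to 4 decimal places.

0.1134

Heun: k1 = f(s_n, u_n); k2 = f(s_n + h, u_n + h·k1); u_{n+1} = u_n + (h/2)·(k1 + k2).
s=0.000000, u=0.100000:
  k1 = f(0.000000, 0.100000) = 0.162000
  k2 = f(0.250000, 0.140500) = -0.054890
  u ← 0.100000 + (0.25/2)·(0.162000 + (-0.054890)) = 0.113389
u(0.25) ≈ 0.1134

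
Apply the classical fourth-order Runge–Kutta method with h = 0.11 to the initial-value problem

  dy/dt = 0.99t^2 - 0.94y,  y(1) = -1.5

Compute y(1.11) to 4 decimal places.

-1.2372

RK4: k1 = f(t_n, y_n); k2 = f(t_n + h/2, y_n + (h/2)·k1); k3 = f(t_n + h/2, y_n + (h/2)·k2); k4 = f(t_n + h, y_n + h·k3); y_{n+1} = y_n + (h/6)·(k1 + 2k2 + 2k3 + k4).
t=1.000000, y=-1.500000:
  k1 = f(1.000000, -1.500000) = 2.400000
  k2 = f(1.055000, -1.368000) = 2.387815
  k3 = f(1.055000, -1.368670) = 2.388445
  k4 = f(1.110000, -1.237271) = 2.382814
  y ← -1.500000 + (0.11/6)·(k1 + 2k2 + 2k3 + k4) = -1.237186
y(1.11) ≈ -1.2372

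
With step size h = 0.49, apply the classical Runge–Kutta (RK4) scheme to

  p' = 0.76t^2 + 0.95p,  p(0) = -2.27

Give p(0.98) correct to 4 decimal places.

RK4: k1 = f(t_n, p_n); k2 = f(t_n + h/2, p_n + (h/2)·k1); k3 = f(t_n + h/2, p_n + (h/2)·k2); k4 = f(t_n + h, p_n + h·k3); p_{n+1} = p_n + (h/6)·(k1 + 2k2 + 2k3 + k4).
t=0.000000, p=-2.270000:
  k1 = f(0.000000, -2.270000) = -2.156500
  k2 = f(0.245000, -2.798342) = -2.612806
  k3 = f(0.245000, -2.910138) = -2.719012
  k4 = f(0.490000, -3.602316) = -3.239724
  p ← -2.270000 + (0.49/6)·(k1 + 2k2 + 2k3 + k4) = -3.581555
t=0.490000, p=-3.581555:
  k1 = f(0.490000, -3.581555) = -3.220001
  k2 = f(0.735000, -4.370456) = -3.741362
  k3 = f(0.735000, -4.498189) = -3.862708
  k4 = f(0.980000, -5.474282) = -4.470664
  p ← -3.581555 + (0.49/6)·(k1 + 2k2 + 2k3 + k4) = -5.451624
p(0.98) ≈ -5.4516

-5.4516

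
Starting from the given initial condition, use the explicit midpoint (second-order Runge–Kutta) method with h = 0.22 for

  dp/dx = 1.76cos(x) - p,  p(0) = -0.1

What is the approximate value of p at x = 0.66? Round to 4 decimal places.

Midpoint: k1 = f(x_n, p_n); k2 = f(x_n + h/2, p_n + (h/2)·k1); p_{n+1} = p_n + h·k2.
x=0.000000, p=-0.100000:
  k1 = f(0.000000, -0.100000) = 1.860000
  k2 = f(0.110000, 0.104600) = 1.644763
  p ← -0.100000 + 0.22·1.644763 = 0.261848
x=0.220000, p=0.261848:
  k1 = f(0.220000, 0.261848) = 1.455732
  k2 = f(0.330000, 0.421978) = 1.243056
  p ← 0.261848 + 0.22·1.243056 = 0.535320
x=0.440000, p=0.535320:
  k1 = f(0.440000, 0.535320) = 1.057043
  k2 = f(0.550000, 0.651595) = 0.848848
  p ← 0.535320 + 0.22·0.848848 = 0.722067
p(0.66) ≈ 0.7221

0.7221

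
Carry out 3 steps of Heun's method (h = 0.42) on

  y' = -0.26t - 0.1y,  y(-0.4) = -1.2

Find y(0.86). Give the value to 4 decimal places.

-1.1338

Heun: k1 = f(t_n, y_n); k2 = f(t_n + h, y_n + h·k1); y_{n+1} = y_n + (h/2)·(k1 + k2).
t=-0.400000, y=-1.200000:
  k1 = f(-0.400000, -1.200000) = 0.224000
  k2 = f(0.020000, -1.105920) = 0.105392
  y ← -1.200000 + (0.42/2)·(0.224000 + 0.105392) = -1.130828
t=0.020000, y=-1.130828:
  k1 = f(0.020000, -1.130828) = 0.107883
  k2 = f(0.440000, -1.085517) = -0.005848
  y ← -1.130828 + (0.42/2)·(0.107883 + (-0.005848)) = -1.109400
t=0.440000, y=-1.109400:
  k1 = f(0.440000, -1.109400) = -0.003460
  k2 = f(0.860000, -1.110854) = -0.112515
  y ← -1.109400 + (0.42/2)·(-0.003460 + (-0.112515)) = -1.133755
y(0.86) ≈ -1.1338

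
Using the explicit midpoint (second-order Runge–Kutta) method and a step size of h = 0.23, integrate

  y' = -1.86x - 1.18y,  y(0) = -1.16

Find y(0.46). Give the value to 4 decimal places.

-0.8515

Midpoint: k1 = f(x_n, y_n); k2 = f(x_n + h/2, y_n + (h/2)·k1); y_{n+1} = y_n + h·k2.
x=0.000000, y=-1.160000:
  k1 = f(0.000000, -1.160000) = 1.368800
  k2 = f(0.115000, -1.002588) = 0.969154
  y ← -1.160000 + 0.23·0.969154 = -0.937095
x=0.230000, y=-0.937095:
  k1 = f(0.230000, -0.937095) = 0.677972
  k2 = f(0.345000, -0.859128) = 0.372071
  y ← -0.937095 + 0.23·0.372071 = -0.851518
y(0.46) ≈ -0.8515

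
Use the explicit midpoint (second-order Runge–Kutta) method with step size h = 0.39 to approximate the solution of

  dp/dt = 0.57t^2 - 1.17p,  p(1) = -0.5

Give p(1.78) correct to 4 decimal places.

0.4234

Midpoint: k1 = f(t_n, p_n); k2 = f(t_n + h/2, p_n + (h/2)·k1); p_{n+1} = p_n + h·k2.
t=1.000000, p=-0.500000:
  k1 = f(1.000000, -0.500000) = 1.155000
  k2 = f(1.195000, -0.274775) = 1.135461
  p ← -0.500000 + 0.39·1.135461 = -0.057170
t=1.390000, p=-0.057170:
  k1 = f(1.390000, -0.057170) = 1.168186
  k2 = f(1.585000, 0.170626) = 1.232336
  p ← -0.057170 + 0.39·1.232336 = 0.423441
p(1.78) ≈ 0.4234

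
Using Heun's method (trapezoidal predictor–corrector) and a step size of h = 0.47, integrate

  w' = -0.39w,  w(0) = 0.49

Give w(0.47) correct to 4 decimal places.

0.4084

Heun: k1 = f(t_n, w_n); k2 = f(t_n + h, w_n + h·k1); w_{n+1} = w_n + (h/2)·(k1 + k2).
t=0.000000, w=0.490000:
  k1 = f(0.000000, 0.490000) = -0.191100
  k2 = f(0.470000, 0.400183) = -0.156071
  w ← 0.490000 + (0.47/2)·(-0.191100 + (-0.156071)) = 0.408415
w(0.47) ≈ 0.4084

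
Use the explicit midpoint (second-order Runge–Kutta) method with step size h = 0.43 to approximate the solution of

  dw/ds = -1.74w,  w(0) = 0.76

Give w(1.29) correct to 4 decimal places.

0.1142

Midpoint: k1 = f(s_n, w_n); k2 = f(s_n + h/2, w_n + (h/2)·k1); w_{n+1} = w_n + h·k2.
s=0.000000, w=0.760000:
  k1 = f(0.000000, 0.760000) = -1.322400
  k2 = f(0.215000, 0.475684) = -0.827690
  w ← 0.760000 + 0.43·(-0.827690) = 0.404093
s=0.430000, w=0.404093:
  k1 = f(0.430000, 0.404093) = -0.703122
  k2 = f(0.645000, 0.252922) = -0.440084
  w ← 0.404093 + 0.43·(-0.440084) = 0.214857
s=0.860000, w=0.214857:
  k1 = f(0.860000, 0.214857) = -0.373851
  k2 = f(1.075000, 0.134479) = -0.233993
  w ← 0.214857 + 0.43·(-0.233993) = 0.114240
w(1.29) ≈ 0.1142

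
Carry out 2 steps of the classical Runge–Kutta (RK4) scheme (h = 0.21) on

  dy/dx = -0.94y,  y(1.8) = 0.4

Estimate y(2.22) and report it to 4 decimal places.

RK4: k1 = f(x_n, y_n); k2 = f(x_n + h/2, y_n + (h/2)·k1); k3 = f(x_n + h/2, y_n + (h/2)·k2); k4 = f(x_n + h, y_n + h·k3); y_{n+1} = y_n + (h/6)·(k1 + 2k2 + 2k3 + k4).
x=1.800000, y=0.400000:
  k1 = f(1.800000, 0.400000) = -0.376000
  k2 = f(1.905000, 0.360520) = -0.338889
  k3 = f(1.905000, 0.364417) = -0.342552
  k4 = f(2.010000, 0.328064) = -0.308380
  y ← 0.400000 + (0.21/6)·(k1 + 2k2 + 2k3 + k4) = 0.328346
x=2.010000, y=0.328346:
  k1 = f(2.010000, 0.328346) = -0.308645
  k2 = f(2.115000, 0.295938) = -0.278182
  k3 = f(2.115000, 0.299137) = -0.281189
  k4 = f(2.220000, 0.269296) = -0.253138
  y ← 0.328346 + (0.21/6)·(k1 + 2k2 + 2k3 + k4) = 0.269528
y(2.22) ≈ 0.2695

0.2695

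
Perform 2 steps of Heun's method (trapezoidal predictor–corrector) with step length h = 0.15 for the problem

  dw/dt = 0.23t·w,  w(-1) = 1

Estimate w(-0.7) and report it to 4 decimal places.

Heun: k1 = f(t_n, w_n); k2 = f(t_n + h, w_n + h·k1); w_{n+1} = w_n + (h/2)·(k1 + k2).
t=-1.000000, w=1.000000:
  k1 = f(-1.000000, 1.000000) = -0.230000
  k2 = f(-0.850000, 0.965500) = -0.188755
  w ← 1.000000 + (0.15/2)·(-0.230000 + (-0.188755)) = 0.968593
t=-0.850000, w=0.968593:
  k1 = f(-0.850000, 0.968593) = -0.189360
  k2 = f(-0.700000, 0.940189) = -0.151370
  w ← 0.968593 + (0.15/2)·(-0.189360 + (-0.151370)) = 0.943039
w(-0.7) ≈ 0.9430

0.9430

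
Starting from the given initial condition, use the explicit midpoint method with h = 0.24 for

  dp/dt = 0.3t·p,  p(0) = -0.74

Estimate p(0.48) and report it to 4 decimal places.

Midpoint: k1 = f(t_n, p_n); k2 = f(t_n + h/2, p_n + (h/2)·k1); p_{n+1} = p_n + h·k2.
t=0.000000, p=-0.740000:
  k1 = f(0.000000, -0.740000) = 0.000000
  k2 = f(0.120000, -0.740000) = -0.026640
  p ← -0.740000 + 0.24·(-0.026640) = -0.746394
t=0.240000, p=-0.746394:
  k1 = f(0.240000, -0.746394) = -0.053740
  k2 = f(0.360000, -0.752842) = -0.081307
  p ← -0.746394 + 0.24·(-0.081307) = -0.765907
p(0.48) ≈ -0.7659

-0.7659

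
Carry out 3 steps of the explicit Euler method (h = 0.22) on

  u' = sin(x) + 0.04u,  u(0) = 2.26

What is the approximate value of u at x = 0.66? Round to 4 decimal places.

Euler: u_{n+1} = u_n + h·f(x_n, u_n).
x=0.000000, u=2.260000: f=0.090400 → u ← 2.260000 + 0.22·0.090400 = 2.279888
x=0.220000, u=2.279888: f=0.309425 → u ← 2.279888 + 0.22·0.309425 = 2.347962
x=0.440000, u=2.347962: f=0.519858 → u ← 2.347962 + 0.22·0.519858 = 2.462330
u(0.66) ≈ 2.4623

2.4623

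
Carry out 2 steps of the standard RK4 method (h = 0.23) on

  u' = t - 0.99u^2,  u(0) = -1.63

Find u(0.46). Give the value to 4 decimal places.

-5.7882

RK4: k1 = f(t_n, u_n); k2 = f(t_n + h/2, u_n + (h/2)·k1); k3 = f(t_n + h/2, u_n + (h/2)·k2); k4 = f(t_n + h, u_n + h·k3); u_{n+1} = u_n + (h/6)·(k1 + 2k2 + 2k3 + k4).
t=0.000000, u=-1.630000:
  k1 = f(0.000000, -1.630000) = -2.630331
  k2 = f(0.115000, -1.932488) = -3.582165
  k3 = f(0.115000, -2.041949) = -4.012860
  k4 = f(0.230000, -2.552958) = -6.222418
  u ← -1.630000 + (0.23/6)·(k1 + 2k2 + 2k3 + k4) = -2.551641
t=0.230000, u=-2.551641:
  k1 = f(0.230000, -2.551641) = -6.215761
  k2 = f(0.345000, -3.266453) = -10.218019
  k3 = f(0.345000, -3.726713) = -13.404505
  k4 = f(0.460000, -5.634677) = -30.972085
  u ← -2.551641 + (0.23/6)·(k1 + 2k2 + 2k3 + k4) = -5.788235
u(0.46) ≈ -5.7882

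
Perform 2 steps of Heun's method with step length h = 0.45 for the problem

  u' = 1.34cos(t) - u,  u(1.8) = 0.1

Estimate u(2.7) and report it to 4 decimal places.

Heun: k1 = f(t_n, u_n); k2 = f(t_n + h, u_n + h·k1); u_{n+1} = u_n + (h/2)·(k1 + k2).
t=1.800000, u=0.100000:
  k1 = f(1.800000, 0.100000) = -0.404451
  k2 = f(2.250000, -0.082003) = -0.759750
  u ← 0.100000 + (0.45/2)·(-0.404451 + (-0.759750)) = -0.161945
t=2.250000, u=-0.161945:
  k1 = f(2.250000, -0.161945) = -0.679808
  k2 = f(2.700000, -0.467859) = -0.743598
  u ← -0.161945 + (0.45/2)·(-0.679808 + (-0.743598)) = -0.482211
u(2.7) ≈ -0.4822

-0.4822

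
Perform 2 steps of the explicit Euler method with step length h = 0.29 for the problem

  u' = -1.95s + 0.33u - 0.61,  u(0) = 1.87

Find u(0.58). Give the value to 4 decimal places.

1.7103

Euler: u_{n+1} = u_n + h·f(s_n, u_n).
s=0.000000, u=1.870000: f=0.007100 → u ← 1.870000 + 0.29·0.007100 = 1.872059
s=0.290000, u=1.872059: f=-0.557721 → u ← 1.872059 + 0.29·(-0.557721) = 1.710320
u(0.58) ≈ 1.7103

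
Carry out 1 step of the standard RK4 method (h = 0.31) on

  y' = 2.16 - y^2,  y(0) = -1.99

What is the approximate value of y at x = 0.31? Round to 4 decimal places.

-3.2034

RK4: k1 = f(x_n, y_n); k2 = f(x_n + h/2, y_n + (h/2)·k1); k3 = f(x_n + h/2, y_n + (h/2)·k2); k4 = f(x_n + h, y_n + h·k3); y_{n+1} = y_n + (h/6)·(k1 + 2k2 + 2k3 + k4).
x=0.000000, y=-1.990000:
  k1 = f(0.000000, -1.990000) = -1.800100
  k2 = f(0.155000, -2.269016) = -2.988431
  k3 = f(0.155000, -2.453207) = -3.858224
  k4 = f(0.310000, -3.186049) = -7.990911
  y ← -1.990000 + (0.31/6)·(k1 + 2k2 + 2k3 + k4) = -3.203357
y(0.31) ≈ -3.2034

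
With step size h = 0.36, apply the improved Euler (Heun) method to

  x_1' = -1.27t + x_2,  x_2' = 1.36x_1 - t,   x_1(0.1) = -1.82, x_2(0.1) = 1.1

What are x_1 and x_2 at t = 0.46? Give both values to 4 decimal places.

-1.7189, 0.1939

Heun on (x_1,x_2): k1 = f(t_n, state_n); k2 = f(t_n + h, state_n + h·k1); state_{n+1} = state_n + (h/2)·(k1 + k2).
0.100000: (-1.820000, 1.100000)
  k1 = (0.973000, -2.575200)
  predictor → (-1.469720, 0.172928)
  k2 = (-0.411272, -2.458819)
  → (-1.718889, 0.193877)
(x_1(0.46), x_2(0.46)) ≈ (-1.7189, 0.1939)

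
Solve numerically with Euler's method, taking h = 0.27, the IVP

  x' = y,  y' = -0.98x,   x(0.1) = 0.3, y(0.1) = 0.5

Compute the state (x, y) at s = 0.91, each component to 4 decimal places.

Euler on (x,y): x_{n+1} = x_n + h·x', y_{n+1} = y_n + h·y'.
0.100000: (0.300000, 0.500000); f=(0.500000, -0.294000) → (0.435000, 0.420620)
0.370000: (0.435000, 0.420620); f=(0.420620, -0.426300) → (0.548567, 0.305519)
0.640000: (0.548567, 0.305519); f=(0.305519, -0.537596) → (0.631058, 0.160368)
(x(0.91), y(0.91)) ≈ (0.6311, 0.1604)

0.6311, 0.1604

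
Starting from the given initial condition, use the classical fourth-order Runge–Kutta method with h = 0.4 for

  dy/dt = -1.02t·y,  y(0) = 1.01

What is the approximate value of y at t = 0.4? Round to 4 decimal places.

0.9309

RK4: k1 = f(t_n, y_n); k2 = f(t_n + h/2, y_n + (h/2)·k1); k3 = f(t_n + h/2, y_n + (h/2)·k2); k4 = f(t_n + h, y_n + h·k3); y_{n+1} = y_n + (h/6)·(k1 + 2k2 + 2k3 + k4).
t=0.000000, y=1.010000:
  k1 = f(0.000000, 1.010000) = 0.000000
  k2 = f(0.200000, 1.010000) = -0.206040
  k3 = f(0.200000, 0.968792) = -0.197634
  k4 = f(0.400000, 0.930947) = -0.379826
  y ← 1.010000 + (0.4/6)·(k1 + 2k2 + 2k3 + k4) = 0.930855
y(0.4) ≈ 0.9309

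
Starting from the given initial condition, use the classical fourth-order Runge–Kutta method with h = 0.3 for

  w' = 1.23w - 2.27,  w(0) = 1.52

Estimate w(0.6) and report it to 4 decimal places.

RK4: k1 = f(t_n, w_n); k2 = f(t_n + h/2, w_n + (h/2)·k1); k3 = f(t_n + h/2, w_n + (h/2)·k2); k4 = f(t_n + h, w_n + h·k3); w_{n+1} = w_n + (h/6)·(k1 + 2k2 + 2k3 + k4).
t=0.000000, w=1.520000:
  k1 = f(0.000000, 1.520000) = -0.400400
  k2 = f(0.150000, 1.459940) = -0.474274
  k3 = f(0.150000, 1.448859) = -0.487904
  k4 = f(0.300000, 1.373629) = -0.580436
  w ← 1.520000 + (0.3/6)·(k1 + 2k2 + 2k3 + k4) = 1.374740
t=0.300000, w=1.374740:
  k1 = f(0.300000, 1.374740) = -0.579069
  k2 = f(0.450000, 1.287880) = -0.685908
  k3 = f(0.450000, 1.271854) = -0.705619
  k4 = f(0.600000, 1.163055) = -0.839443
  w ← 1.374740 + (0.3/6)·(k1 + 2k2 + 2k3 + k4) = 1.164662
w(0.6) ≈ 1.1647

1.1647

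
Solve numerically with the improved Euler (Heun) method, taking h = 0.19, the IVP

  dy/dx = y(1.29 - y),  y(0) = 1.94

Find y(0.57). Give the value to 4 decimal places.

Heun: k1 = f(x_n, y_n); k2 = f(x_n + h, y_n + h·k1); y_{n+1} = y_n + (h/2)·(k1 + k2).
x=0.000000, y=1.940000:
  k1 = f(0.000000, 1.940000) = -1.261000
  k2 = f(0.190000, 1.700410) = -0.697865
  y ← 1.940000 + (0.19/2)·(-1.261000 + (-0.697865)) = 1.753908
x=0.190000, y=1.753908:
  k1 = f(0.190000, 1.753908) = -0.813652
  k2 = f(0.380000, 1.599314) = -0.494690
  y ← 1.753908 + (0.19/2)·(-0.813652 + (-0.494690)) = 1.629615
x=0.380000, y=1.629615:
  k1 = f(0.380000, 1.629615) = -0.553442
  k2 = f(0.570000, 1.524461) = -0.357427
  y ← 1.629615 + (0.19/2)·(-0.553442 + (-0.357427)) = 1.543083
y(0.57) ≈ 1.5431

1.5431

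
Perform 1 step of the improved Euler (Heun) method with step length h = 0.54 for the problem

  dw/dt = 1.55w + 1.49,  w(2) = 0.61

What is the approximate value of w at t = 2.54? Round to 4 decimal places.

2.4756

Heun: k1 = f(t_n, w_n); k2 = f(t_n + h, w_n + h·k1); w_{n+1} = w_n + (h/2)·(k1 + k2).
t=2.000000, w=0.610000:
  k1 = f(2.000000, 0.610000) = 2.435500
  k2 = f(2.540000, 1.925170) = 4.474013
  w ← 0.610000 + (0.54/2)·(2.435500 + 4.474013) = 2.475569
w(2.54) ≈ 2.4756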